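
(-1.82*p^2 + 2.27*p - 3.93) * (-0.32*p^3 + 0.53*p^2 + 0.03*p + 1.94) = 0.5824*p^5 - 1.691*p^4 + 2.4061*p^3 - 5.5456*p^2 + 4.2859*p - 7.6242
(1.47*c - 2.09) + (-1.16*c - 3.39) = 0.31*c - 5.48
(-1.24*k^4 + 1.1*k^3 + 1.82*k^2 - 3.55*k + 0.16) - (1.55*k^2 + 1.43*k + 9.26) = -1.24*k^4 + 1.1*k^3 + 0.27*k^2 - 4.98*k - 9.1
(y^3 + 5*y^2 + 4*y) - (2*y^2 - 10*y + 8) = y^3 + 3*y^2 + 14*y - 8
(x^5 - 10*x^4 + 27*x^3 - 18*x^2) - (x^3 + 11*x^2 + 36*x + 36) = x^5 - 10*x^4 + 26*x^3 - 29*x^2 - 36*x - 36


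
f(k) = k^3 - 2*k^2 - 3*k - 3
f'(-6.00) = 129.00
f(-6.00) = -273.00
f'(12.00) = 381.00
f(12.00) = 1401.00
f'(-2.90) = 33.83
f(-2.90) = -35.51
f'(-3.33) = 43.59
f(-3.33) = -52.11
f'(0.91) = -4.16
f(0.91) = -6.63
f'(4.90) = 49.43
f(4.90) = 51.93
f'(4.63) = 42.79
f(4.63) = 39.49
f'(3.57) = 20.95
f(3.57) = 6.30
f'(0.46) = -4.21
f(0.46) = -4.71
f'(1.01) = -3.98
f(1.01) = -7.04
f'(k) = 3*k^2 - 4*k - 3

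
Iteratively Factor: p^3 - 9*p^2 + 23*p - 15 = (p - 3)*(p^2 - 6*p + 5) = (p - 5)*(p - 3)*(p - 1)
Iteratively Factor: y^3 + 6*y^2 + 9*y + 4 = (y + 1)*(y^2 + 5*y + 4) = (y + 1)^2*(y + 4)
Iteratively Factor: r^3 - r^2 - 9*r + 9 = (r + 3)*(r^2 - 4*r + 3) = (r - 1)*(r + 3)*(r - 3)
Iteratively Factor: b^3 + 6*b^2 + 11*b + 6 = (b + 2)*(b^2 + 4*b + 3) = (b + 2)*(b + 3)*(b + 1)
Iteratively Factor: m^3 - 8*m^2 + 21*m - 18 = (m - 3)*(m^2 - 5*m + 6) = (m - 3)^2*(m - 2)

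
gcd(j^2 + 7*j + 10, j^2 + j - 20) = j + 5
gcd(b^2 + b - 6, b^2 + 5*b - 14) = b - 2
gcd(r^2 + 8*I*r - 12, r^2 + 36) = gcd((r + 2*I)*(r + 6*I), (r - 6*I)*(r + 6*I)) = r + 6*I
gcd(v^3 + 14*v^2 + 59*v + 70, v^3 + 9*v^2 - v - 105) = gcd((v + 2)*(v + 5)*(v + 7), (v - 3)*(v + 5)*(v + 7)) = v^2 + 12*v + 35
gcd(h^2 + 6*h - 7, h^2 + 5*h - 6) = h - 1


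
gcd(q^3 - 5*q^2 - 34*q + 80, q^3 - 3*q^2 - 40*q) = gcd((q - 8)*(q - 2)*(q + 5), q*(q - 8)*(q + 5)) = q^2 - 3*q - 40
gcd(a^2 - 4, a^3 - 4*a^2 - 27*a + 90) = 1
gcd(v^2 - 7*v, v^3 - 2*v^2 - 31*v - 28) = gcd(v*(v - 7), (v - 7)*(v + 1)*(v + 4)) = v - 7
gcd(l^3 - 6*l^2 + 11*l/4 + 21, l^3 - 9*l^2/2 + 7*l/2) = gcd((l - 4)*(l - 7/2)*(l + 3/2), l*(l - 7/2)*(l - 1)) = l - 7/2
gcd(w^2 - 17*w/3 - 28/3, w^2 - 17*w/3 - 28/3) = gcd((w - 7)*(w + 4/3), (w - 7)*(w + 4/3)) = w^2 - 17*w/3 - 28/3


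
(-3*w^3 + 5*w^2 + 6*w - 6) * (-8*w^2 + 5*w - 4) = 24*w^5 - 55*w^4 - 11*w^3 + 58*w^2 - 54*w + 24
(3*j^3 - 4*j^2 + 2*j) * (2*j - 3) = 6*j^4 - 17*j^3 + 16*j^2 - 6*j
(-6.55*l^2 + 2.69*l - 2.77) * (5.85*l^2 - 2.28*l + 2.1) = -38.3175*l^4 + 30.6705*l^3 - 36.0927*l^2 + 11.9646*l - 5.817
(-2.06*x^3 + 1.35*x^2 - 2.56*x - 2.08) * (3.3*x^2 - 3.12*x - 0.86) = -6.798*x^5 + 10.8822*x^4 - 10.8884*x^3 - 0.0377999999999998*x^2 + 8.6912*x + 1.7888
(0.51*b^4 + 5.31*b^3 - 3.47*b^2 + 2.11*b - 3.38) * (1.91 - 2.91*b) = -1.4841*b^5 - 14.478*b^4 + 20.2398*b^3 - 12.7678*b^2 + 13.8659*b - 6.4558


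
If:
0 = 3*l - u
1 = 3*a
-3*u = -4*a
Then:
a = 1/3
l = 4/27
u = 4/9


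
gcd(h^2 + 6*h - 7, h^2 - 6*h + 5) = h - 1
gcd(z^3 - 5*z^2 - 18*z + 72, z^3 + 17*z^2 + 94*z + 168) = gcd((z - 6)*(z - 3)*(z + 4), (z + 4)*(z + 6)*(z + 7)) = z + 4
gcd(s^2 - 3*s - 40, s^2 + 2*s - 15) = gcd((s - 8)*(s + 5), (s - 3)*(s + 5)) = s + 5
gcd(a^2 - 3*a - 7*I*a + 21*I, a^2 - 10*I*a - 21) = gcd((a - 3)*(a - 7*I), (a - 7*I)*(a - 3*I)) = a - 7*I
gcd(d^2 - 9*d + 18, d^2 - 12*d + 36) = d - 6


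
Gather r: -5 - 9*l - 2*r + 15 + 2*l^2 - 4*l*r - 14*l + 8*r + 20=2*l^2 - 23*l + r*(6 - 4*l) + 30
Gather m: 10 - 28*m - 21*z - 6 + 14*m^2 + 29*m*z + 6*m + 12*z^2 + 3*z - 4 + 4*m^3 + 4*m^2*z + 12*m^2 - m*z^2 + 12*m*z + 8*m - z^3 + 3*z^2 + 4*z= 4*m^3 + m^2*(4*z + 26) + m*(-z^2 + 41*z - 14) - z^3 + 15*z^2 - 14*z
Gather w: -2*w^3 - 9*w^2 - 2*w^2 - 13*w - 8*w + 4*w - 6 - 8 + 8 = -2*w^3 - 11*w^2 - 17*w - 6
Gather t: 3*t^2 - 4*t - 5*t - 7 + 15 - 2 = 3*t^2 - 9*t + 6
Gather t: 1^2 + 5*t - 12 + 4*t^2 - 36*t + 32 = 4*t^2 - 31*t + 21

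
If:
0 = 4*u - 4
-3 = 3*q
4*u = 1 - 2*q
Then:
No Solution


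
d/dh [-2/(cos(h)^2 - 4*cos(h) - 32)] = 4*(2 - cos(h))*sin(h)/(sin(h)^2 + 4*cos(h) + 31)^2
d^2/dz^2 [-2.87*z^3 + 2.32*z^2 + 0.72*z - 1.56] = 4.64 - 17.22*z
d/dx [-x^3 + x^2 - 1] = x*(2 - 3*x)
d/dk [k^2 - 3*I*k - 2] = 2*k - 3*I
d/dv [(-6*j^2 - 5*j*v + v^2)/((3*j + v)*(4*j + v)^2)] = v*(57*j^2 + 14*j*v - v^2)/(576*j^5 + 816*j^4*v + 460*j^3*v^2 + 129*j^2*v^3 + 18*j*v^4 + v^5)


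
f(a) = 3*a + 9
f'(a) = 3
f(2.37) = 16.11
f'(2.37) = 3.00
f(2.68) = 17.04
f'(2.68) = 3.00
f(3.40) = 19.20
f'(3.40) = 3.00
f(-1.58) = 4.26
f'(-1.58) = 3.00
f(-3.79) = -2.37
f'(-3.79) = 3.00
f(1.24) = 12.72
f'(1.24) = 3.00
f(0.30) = 9.90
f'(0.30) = 3.00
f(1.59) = 13.77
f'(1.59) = 3.00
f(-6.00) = -9.00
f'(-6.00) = 3.00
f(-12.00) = -27.00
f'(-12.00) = 3.00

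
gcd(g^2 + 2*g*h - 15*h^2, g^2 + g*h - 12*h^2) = g - 3*h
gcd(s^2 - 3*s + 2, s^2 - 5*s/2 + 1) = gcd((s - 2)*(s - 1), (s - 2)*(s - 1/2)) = s - 2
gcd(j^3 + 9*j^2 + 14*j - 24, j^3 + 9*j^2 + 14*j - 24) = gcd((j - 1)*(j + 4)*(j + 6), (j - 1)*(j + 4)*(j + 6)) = j^3 + 9*j^2 + 14*j - 24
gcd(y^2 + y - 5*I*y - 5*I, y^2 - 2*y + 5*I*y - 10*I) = 1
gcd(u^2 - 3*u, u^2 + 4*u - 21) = u - 3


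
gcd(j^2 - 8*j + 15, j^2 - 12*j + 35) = j - 5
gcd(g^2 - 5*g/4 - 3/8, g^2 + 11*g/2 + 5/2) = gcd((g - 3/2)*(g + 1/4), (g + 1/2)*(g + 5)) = 1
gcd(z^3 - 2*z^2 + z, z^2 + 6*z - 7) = z - 1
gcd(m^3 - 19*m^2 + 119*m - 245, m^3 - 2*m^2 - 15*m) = m - 5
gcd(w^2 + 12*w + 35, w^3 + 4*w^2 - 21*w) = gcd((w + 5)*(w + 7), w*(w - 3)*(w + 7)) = w + 7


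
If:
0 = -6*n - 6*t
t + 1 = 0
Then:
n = 1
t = -1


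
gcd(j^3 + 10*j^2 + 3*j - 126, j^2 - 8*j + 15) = j - 3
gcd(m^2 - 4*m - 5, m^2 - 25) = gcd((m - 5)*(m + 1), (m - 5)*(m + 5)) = m - 5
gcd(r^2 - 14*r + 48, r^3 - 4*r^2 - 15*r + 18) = r - 6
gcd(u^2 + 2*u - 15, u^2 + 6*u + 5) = u + 5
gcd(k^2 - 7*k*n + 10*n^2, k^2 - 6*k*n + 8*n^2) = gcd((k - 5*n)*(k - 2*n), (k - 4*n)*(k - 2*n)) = k - 2*n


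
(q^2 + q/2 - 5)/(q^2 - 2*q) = (q + 5/2)/q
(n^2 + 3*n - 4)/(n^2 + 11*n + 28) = (n - 1)/(n + 7)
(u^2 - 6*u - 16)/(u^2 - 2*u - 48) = (u + 2)/(u + 6)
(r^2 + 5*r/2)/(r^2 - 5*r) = (r + 5/2)/(r - 5)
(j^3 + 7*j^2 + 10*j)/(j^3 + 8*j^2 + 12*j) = (j + 5)/(j + 6)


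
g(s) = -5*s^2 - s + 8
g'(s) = -10*s - 1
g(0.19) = 7.63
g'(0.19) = -2.90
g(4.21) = -84.83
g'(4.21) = -43.10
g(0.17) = 7.69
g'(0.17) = -2.70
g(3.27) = -48.73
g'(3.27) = -33.70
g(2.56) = -27.33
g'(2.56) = -26.60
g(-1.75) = -5.56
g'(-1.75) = 16.50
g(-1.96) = -9.25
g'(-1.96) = 18.60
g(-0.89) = 4.93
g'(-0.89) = 7.90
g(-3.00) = -34.00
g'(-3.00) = 29.00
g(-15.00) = -1102.00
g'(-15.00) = 149.00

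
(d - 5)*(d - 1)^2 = d^3 - 7*d^2 + 11*d - 5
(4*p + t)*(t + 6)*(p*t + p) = 4*p^2*t^2 + 28*p^2*t + 24*p^2 + p*t^3 + 7*p*t^2 + 6*p*t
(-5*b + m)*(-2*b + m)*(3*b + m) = 30*b^3 - 11*b^2*m - 4*b*m^2 + m^3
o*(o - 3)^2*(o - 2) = o^4 - 8*o^3 + 21*o^2 - 18*o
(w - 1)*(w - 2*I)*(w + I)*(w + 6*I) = w^4 - w^3 + 5*I*w^3 + 8*w^2 - 5*I*w^2 - 8*w + 12*I*w - 12*I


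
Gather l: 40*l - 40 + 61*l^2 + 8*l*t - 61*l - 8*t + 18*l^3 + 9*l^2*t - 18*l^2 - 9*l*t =18*l^3 + l^2*(9*t + 43) + l*(-t - 21) - 8*t - 40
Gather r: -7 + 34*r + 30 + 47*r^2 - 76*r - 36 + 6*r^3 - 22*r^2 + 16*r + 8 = 6*r^3 + 25*r^2 - 26*r - 5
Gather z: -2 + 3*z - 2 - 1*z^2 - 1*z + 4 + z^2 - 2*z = 0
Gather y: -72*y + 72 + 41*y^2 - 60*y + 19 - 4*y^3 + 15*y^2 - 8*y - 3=-4*y^3 + 56*y^2 - 140*y + 88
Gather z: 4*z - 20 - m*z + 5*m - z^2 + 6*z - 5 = 5*m - z^2 + z*(10 - m) - 25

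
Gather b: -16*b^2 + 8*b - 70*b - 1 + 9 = -16*b^2 - 62*b + 8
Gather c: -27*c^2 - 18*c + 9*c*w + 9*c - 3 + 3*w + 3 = -27*c^2 + c*(9*w - 9) + 3*w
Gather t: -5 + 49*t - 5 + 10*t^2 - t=10*t^2 + 48*t - 10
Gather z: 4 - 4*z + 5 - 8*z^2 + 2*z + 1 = -8*z^2 - 2*z + 10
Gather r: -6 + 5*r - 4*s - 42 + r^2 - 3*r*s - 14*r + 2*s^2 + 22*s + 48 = r^2 + r*(-3*s - 9) + 2*s^2 + 18*s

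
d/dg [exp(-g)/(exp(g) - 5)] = (5 - 2*exp(g))*exp(-g)/(exp(2*g) - 10*exp(g) + 25)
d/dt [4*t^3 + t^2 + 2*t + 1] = 12*t^2 + 2*t + 2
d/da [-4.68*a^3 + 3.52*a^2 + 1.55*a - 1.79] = -14.04*a^2 + 7.04*a + 1.55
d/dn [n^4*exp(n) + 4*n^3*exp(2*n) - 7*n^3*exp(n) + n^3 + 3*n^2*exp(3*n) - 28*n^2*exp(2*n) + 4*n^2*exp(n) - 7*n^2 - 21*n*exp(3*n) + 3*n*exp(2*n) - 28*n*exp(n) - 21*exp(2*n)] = n^4*exp(n) + 8*n^3*exp(2*n) - 3*n^3*exp(n) + 9*n^2*exp(3*n) - 44*n^2*exp(2*n) - 17*n^2*exp(n) + 3*n^2 - 57*n*exp(3*n) - 50*n*exp(2*n) - 20*n*exp(n) - 14*n - 21*exp(3*n) - 39*exp(2*n) - 28*exp(n)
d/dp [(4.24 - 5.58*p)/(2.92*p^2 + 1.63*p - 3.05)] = (16.2936*p^2 - 24.7616*p + 10.1078)/(8.5264*p^4 + 9.5192*p^3 - 15.1551*p^2 - 9.943*p + 9.3025)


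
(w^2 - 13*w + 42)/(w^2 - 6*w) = (w - 7)/w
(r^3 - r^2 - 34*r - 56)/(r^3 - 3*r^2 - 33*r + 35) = (r^2 + 6*r + 8)/(r^2 + 4*r - 5)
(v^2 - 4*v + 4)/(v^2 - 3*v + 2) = (v - 2)/(v - 1)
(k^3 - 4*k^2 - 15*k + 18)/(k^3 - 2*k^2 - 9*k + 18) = (k^2 - 7*k + 6)/(k^2 - 5*k + 6)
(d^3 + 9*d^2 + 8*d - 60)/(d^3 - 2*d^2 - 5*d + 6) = (d^3 + 9*d^2 + 8*d - 60)/(d^3 - 2*d^2 - 5*d + 6)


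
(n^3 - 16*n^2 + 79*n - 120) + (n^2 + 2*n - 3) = n^3 - 15*n^2 + 81*n - 123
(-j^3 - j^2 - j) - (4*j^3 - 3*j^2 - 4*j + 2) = -5*j^3 + 2*j^2 + 3*j - 2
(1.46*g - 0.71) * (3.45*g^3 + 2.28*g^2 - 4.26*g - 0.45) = 5.037*g^4 + 0.8793*g^3 - 7.8384*g^2 + 2.3676*g + 0.3195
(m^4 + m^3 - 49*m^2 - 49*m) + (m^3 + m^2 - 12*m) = m^4 + 2*m^3 - 48*m^2 - 61*m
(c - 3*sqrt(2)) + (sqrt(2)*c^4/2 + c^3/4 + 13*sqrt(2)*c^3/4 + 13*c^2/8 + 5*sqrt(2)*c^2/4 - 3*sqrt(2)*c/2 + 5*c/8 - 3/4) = sqrt(2)*c^4/2 + c^3/4 + 13*sqrt(2)*c^3/4 + 13*c^2/8 + 5*sqrt(2)*c^2/4 - 3*sqrt(2)*c/2 + 13*c/8 - 3*sqrt(2) - 3/4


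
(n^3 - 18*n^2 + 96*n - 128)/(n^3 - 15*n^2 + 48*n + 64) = (n - 2)/(n + 1)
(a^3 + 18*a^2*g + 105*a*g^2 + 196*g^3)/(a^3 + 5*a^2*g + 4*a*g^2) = (a^2 + 14*a*g + 49*g^2)/(a*(a + g))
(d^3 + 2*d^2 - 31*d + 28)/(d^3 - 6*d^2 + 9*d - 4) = (d + 7)/(d - 1)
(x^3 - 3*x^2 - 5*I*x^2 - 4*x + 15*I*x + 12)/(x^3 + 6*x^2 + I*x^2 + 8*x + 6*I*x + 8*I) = (x^3 + x^2*(-3 - 5*I) + x*(-4 + 15*I) + 12)/(x^3 + x^2*(6 + I) + x*(8 + 6*I) + 8*I)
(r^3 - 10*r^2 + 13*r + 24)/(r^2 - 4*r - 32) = (r^2 - 2*r - 3)/(r + 4)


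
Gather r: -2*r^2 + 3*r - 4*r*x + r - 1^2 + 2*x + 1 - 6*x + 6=-2*r^2 + r*(4 - 4*x) - 4*x + 6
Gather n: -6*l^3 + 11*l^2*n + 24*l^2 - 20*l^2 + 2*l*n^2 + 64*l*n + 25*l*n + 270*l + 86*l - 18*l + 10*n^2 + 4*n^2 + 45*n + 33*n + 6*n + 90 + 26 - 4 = -6*l^3 + 4*l^2 + 338*l + n^2*(2*l + 14) + n*(11*l^2 + 89*l + 84) + 112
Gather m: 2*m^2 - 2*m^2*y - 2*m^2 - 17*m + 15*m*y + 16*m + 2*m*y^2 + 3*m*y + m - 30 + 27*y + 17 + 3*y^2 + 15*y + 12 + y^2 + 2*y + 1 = -2*m^2*y + m*(2*y^2 + 18*y) + 4*y^2 + 44*y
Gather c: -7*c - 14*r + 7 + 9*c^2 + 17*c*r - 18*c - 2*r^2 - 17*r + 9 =9*c^2 + c*(17*r - 25) - 2*r^2 - 31*r + 16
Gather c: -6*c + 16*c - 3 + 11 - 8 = 10*c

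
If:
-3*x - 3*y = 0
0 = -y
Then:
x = 0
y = 0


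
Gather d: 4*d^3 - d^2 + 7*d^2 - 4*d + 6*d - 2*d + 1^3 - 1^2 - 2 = 4*d^3 + 6*d^2 - 2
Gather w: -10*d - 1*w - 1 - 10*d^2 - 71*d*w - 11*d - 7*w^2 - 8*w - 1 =-10*d^2 - 21*d - 7*w^2 + w*(-71*d - 9) - 2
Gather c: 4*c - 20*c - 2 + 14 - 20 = -16*c - 8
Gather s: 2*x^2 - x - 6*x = 2*x^2 - 7*x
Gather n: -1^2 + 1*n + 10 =n + 9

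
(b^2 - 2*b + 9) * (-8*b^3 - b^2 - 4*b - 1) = -8*b^5 + 15*b^4 - 74*b^3 - 2*b^2 - 34*b - 9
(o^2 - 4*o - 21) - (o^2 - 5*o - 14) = o - 7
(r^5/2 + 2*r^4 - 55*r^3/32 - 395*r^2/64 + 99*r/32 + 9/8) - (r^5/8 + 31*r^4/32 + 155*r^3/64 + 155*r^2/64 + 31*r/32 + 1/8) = 3*r^5/8 + 33*r^4/32 - 265*r^3/64 - 275*r^2/32 + 17*r/8 + 1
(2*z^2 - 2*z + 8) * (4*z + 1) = 8*z^3 - 6*z^2 + 30*z + 8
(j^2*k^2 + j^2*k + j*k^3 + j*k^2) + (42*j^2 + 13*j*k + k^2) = j^2*k^2 + j^2*k + 42*j^2 + j*k^3 + j*k^2 + 13*j*k + k^2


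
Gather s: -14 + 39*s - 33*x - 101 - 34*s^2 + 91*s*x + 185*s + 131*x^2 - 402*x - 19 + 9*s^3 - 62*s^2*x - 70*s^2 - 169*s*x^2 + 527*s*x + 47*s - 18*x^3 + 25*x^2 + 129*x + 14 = 9*s^3 + s^2*(-62*x - 104) + s*(-169*x^2 + 618*x + 271) - 18*x^3 + 156*x^2 - 306*x - 120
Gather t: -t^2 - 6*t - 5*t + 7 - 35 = -t^2 - 11*t - 28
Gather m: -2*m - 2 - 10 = -2*m - 12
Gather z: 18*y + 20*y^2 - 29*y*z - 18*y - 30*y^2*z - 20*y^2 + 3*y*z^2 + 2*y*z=3*y*z^2 + z*(-30*y^2 - 27*y)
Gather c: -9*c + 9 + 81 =90 - 9*c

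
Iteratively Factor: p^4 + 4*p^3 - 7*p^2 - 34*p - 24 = (p + 4)*(p^3 - 7*p - 6) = (p + 1)*(p + 4)*(p^2 - p - 6) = (p - 3)*(p + 1)*(p + 4)*(p + 2)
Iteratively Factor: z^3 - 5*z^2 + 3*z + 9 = (z - 3)*(z^2 - 2*z - 3) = (z - 3)^2*(z + 1)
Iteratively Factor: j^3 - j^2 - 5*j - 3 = (j - 3)*(j^2 + 2*j + 1) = (j - 3)*(j + 1)*(j + 1)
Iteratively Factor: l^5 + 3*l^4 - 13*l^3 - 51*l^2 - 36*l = (l - 4)*(l^4 + 7*l^3 + 15*l^2 + 9*l) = l*(l - 4)*(l^3 + 7*l^2 + 15*l + 9) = l*(l - 4)*(l + 1)*(l^2 + 6*l + 9) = l*(l - 4)*(l + 1)*(l + 3)*(l + 3)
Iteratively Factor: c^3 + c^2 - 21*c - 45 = (c - 5)*(c^2 + 6*c + 9) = (c - 5)*(c + 3)*(c + 3)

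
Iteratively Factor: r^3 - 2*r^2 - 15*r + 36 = (r - 3)*(r^2 + r - 12) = (r - 3)^2*(r + 4)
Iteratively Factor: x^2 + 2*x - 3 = (x + 3)*(x - 1)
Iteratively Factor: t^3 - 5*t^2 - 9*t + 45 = (t - 5)*(t^2 - 9) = (t - 5)*(t + 3)*(t - 3)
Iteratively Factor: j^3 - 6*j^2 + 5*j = (j - 5)*(j^2 - j) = j*(j - 5)*(j - 1)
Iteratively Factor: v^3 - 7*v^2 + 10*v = (v - 5)*(v^2 - 2*v) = (v - 5)*(v - 2)*(v)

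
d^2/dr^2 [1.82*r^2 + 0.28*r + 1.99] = 3.64000000000000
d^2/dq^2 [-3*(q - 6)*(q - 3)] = -6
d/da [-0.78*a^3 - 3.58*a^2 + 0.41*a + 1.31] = -2.34*a^2 - 7.16*a + 0.41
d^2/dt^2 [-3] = 0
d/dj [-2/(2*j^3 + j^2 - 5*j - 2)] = 2*(6*j^2 + 2*j - 5)/(2*j^3 + j^2 - 5*j - 2)^2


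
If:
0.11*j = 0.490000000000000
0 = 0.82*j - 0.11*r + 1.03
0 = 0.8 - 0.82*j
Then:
No Solution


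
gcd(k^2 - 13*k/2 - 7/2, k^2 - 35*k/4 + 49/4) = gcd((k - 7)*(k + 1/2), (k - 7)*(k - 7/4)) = k - 7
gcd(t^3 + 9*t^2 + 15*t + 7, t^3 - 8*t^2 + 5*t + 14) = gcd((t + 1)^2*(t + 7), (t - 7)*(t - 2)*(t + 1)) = t + 1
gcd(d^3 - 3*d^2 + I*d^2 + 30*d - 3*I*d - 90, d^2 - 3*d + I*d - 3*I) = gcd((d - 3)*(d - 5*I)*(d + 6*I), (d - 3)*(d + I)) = d - 3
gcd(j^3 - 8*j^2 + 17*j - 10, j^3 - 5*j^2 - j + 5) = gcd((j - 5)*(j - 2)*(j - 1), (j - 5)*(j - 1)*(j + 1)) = j^2 - 6*j + 5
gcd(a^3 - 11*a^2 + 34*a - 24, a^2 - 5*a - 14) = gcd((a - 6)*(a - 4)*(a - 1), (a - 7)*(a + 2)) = 1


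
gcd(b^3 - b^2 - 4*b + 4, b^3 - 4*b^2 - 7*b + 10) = b^2 + b - 2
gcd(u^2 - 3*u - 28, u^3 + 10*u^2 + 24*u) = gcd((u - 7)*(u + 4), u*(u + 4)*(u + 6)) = u + 4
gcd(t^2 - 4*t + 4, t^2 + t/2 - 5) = t - 2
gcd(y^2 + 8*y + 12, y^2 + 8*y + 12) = y^2 + 8*y + 12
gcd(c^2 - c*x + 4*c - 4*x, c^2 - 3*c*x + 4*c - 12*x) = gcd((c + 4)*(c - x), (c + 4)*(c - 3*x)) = c + 4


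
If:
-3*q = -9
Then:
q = 3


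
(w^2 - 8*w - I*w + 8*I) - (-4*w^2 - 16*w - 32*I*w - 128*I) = 5*w^2 + 8*w + 31*I*w + 136*I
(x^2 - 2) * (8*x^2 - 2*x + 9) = 8*x^4 - 2*x^3 - 7*x^2 + 4*x - 18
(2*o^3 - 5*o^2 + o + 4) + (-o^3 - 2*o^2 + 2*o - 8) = o^3 - 7*o^2 + 3*o - 4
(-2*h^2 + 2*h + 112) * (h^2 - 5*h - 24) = -2*h^4 + 12*h^3 + 150*h^2 - 608*h - 2688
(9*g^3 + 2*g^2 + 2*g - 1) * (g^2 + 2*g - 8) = 9*g^5 + 20*g^4 - 66*g^3 - 13*g^2 - 18*g + 8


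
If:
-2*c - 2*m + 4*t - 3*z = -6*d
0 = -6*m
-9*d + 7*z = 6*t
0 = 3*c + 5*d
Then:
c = 5*z/6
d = -z/2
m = 0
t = 23*z/12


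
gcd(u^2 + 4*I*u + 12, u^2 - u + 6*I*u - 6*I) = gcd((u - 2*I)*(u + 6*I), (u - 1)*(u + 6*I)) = u + 6*I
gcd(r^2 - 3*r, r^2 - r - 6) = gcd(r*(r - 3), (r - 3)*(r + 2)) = r - 3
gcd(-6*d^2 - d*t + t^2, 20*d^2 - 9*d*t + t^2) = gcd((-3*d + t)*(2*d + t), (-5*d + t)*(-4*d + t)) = 1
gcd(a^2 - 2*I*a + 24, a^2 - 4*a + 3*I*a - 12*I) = 1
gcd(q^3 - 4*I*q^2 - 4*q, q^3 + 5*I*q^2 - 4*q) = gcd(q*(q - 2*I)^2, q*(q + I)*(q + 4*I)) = q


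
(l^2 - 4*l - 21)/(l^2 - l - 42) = (l + 3)/(l + 6)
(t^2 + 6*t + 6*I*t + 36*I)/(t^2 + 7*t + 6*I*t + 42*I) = (t + 6)/(t + 7)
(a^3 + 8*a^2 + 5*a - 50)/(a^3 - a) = (a^3 + 8*a^2 + 5*a - 50)/(a^3 - a)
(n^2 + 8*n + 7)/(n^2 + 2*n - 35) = (n + 1)/(n - 5)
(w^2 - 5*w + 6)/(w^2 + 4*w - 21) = (w - 2)/(w + 7)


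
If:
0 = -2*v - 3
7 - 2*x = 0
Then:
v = -3/2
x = 7/2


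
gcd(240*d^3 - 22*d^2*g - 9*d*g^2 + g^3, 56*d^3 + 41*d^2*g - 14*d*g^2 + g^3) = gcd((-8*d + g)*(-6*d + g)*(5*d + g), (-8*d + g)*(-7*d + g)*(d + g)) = 8*d - g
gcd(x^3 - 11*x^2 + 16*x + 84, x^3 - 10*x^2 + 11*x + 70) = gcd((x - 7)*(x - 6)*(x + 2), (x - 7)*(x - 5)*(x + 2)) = x^2 - 5*x - 14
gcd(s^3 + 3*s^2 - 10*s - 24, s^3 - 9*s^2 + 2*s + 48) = s^2 - s - 6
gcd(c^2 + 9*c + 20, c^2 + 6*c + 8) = c + 4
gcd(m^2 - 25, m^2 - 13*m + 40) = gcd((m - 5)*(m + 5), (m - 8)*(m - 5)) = m - 5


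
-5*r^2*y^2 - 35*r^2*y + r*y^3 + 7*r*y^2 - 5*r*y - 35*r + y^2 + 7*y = (-5*r + y)*(y + 7)*(r*y + 1)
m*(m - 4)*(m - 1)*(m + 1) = m^4 - 4*m^3 - m^2 + 4*m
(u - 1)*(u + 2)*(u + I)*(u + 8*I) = u^4 + u^3 + 9*I*u^3 - 10*u^2 + 9*I*u^2 - 8*u - 18*I*u + 16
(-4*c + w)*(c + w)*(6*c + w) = -24*c^3 - 22*c^2*w + 3*c*w^2 + w^3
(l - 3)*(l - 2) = l^2 - 5*l + 6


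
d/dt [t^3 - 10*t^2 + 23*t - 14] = 3*t^2 - 20*t + 23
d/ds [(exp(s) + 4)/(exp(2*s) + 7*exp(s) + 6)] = (-(exp(s) + 4)*(2*exp(s) + 7) + exp(2*s) + 7*exp(s) + 6)*exp(s)/(exp(2*s) + 7*exp(s) + 6)^2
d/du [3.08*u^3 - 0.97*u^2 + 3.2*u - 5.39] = 9.24*u^2 - 1.94*u + 3.2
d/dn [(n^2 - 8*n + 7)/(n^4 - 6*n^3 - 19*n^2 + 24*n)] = 2*(-n^3 + 13*n^2 - 35*n - 84)/(n^2*(n^4 - 10*n^3 - 23*n^2 + 240*n + 576))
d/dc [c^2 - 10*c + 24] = 2*c - 10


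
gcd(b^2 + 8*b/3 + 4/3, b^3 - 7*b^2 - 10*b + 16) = b + 2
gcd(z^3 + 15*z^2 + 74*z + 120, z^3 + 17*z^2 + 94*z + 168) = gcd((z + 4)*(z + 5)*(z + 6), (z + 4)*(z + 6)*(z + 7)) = z^2 + 10*z + 24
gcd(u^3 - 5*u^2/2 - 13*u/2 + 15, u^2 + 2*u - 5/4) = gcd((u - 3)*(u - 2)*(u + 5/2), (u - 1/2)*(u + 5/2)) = u + 5/2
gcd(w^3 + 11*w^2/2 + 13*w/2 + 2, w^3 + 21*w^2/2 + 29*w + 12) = w^2 + 9*w/2 + 2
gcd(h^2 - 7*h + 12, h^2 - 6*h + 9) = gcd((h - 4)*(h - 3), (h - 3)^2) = h - 3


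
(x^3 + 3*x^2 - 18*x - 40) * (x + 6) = x^4 + 9*x^3 - 148*x - 240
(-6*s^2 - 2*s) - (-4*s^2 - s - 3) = -2*s^2 - s + 3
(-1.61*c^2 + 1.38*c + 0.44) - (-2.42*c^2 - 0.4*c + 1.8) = 0.81*c^2 + 1.78*c - 1.36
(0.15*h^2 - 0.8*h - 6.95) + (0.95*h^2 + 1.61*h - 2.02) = 1.1*h^2 + 0.81*h - 8.97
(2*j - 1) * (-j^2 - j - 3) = -2*j^3 - j^2 - 5*j + 3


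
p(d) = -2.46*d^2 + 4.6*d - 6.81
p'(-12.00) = 63.64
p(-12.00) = -416.25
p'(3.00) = -10.16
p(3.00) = -15.15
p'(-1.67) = 12.82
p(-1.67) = -21.35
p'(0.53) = 1.99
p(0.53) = -5.06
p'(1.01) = -0.37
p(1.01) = -4.67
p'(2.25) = -6.47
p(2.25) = -8.91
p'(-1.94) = 14.14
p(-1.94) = -24.99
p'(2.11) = -5.78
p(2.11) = -8.06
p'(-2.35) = 16.16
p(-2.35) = -31.21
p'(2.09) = -5.68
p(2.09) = -7.94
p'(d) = 4.6 - 4.92*d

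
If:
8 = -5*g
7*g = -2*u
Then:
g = -8/5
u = 28/5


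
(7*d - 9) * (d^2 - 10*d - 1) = 7*d^3 - 79*d^2 + 83*d + 9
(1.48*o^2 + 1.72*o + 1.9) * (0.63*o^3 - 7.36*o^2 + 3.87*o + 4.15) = 0.9324*o^5 - 9.8092*o^4 - 5.7346*o^3 - 1.1856*o^2 + 14.491*o + 7.885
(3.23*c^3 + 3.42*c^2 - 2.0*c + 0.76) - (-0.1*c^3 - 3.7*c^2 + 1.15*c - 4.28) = 3.33*c^3 + 7.12*c^2 - 3.15*c + 5.04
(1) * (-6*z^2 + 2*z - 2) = -6*z^2 + 2*z - 2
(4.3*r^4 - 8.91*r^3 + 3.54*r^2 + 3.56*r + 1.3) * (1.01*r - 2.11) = 4.343*r^5 - 18.0721*r^4 + 22.3755*r^3 - 3.8738*r^2 - 6.1986*r - 2.743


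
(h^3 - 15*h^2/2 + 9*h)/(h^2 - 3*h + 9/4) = 2*h*(h - 6)/(2*h - 3)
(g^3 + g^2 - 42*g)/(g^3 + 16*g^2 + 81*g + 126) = g*(g - 6)/(g^2 + 9*g + 18)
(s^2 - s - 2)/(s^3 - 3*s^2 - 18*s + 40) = (s + 1)/(s^2 - s - 20)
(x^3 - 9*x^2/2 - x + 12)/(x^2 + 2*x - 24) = (x^2 - x/2 - 3)/(x + 6)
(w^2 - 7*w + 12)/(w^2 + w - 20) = (w - 3)/(w + 5)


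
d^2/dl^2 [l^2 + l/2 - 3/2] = 2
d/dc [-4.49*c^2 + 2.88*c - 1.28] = 2.88 - 8.98*c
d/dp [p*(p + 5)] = 2*p + 5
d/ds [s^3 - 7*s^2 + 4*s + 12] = 3*s^2 - 14*s + 4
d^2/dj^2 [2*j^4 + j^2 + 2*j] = 24*j^2 + 2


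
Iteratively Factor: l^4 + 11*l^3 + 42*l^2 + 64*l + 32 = (l + 1)*(l^3 + 10*l^2 + 32*l + 32) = (l + 1)*(l + 4)*(l^2 + 6*l + 8) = (l + 1)*(l + 4)^2*(l + 2)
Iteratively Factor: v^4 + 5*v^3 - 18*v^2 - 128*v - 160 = (v + 4)*(v^3 + v^2 - 22*v - 40) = (v + 4)^2*(v^2 - 3*v - 10) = (v - 5)*(v + 4)^2*(v + 2)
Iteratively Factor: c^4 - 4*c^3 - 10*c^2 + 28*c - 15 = (c - 5)*(c^3 + c^2 - 5*c + 3) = (c - 5)*(c - 1)*(c^2 + 2*c - 3) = (c - 5)*(c - 1)*(c + 3)*(c - 1)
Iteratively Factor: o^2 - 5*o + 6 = (o - 3)*(o - 2)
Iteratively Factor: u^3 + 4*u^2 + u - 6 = (u + 3)*(u^2 + u - 2) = (u + 2)*(u + 3)*(u - 1)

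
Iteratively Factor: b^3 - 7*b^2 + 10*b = (b - 2)*(b^2 - 5*b) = (b - 5)*(b - 2)*(b)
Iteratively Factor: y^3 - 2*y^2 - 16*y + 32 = (y - 2)*(y^2 - 16) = (y - 4)*(y - 2)*(y + 4)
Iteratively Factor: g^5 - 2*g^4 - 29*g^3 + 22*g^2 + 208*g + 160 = (g - 5)*(g^4 + 3*g^3 - 14*g^2 - 48*g - 32) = (g - 5)*(g - 4)*(g^3 + 7*g^2 + 14*g + 8) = (g - 5)*(g - 4)*(g + 2)*(g^2 + 5*g + 4) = (g - 5)*(g - 4)*(g + 2)*(g + 4)*(g + 1)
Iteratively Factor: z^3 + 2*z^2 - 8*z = (z + 4)*(z^2 - 2*z) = z*(z + 4)*(z - 2)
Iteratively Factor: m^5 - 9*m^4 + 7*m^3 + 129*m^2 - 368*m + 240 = (m - 1)*(m^4 - 8*m^3 - m^2 + 128*m - 240) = (m - 3)*(m - 1)*(m^3 - 5*m^2 - 16*m + 80) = (m - 3)*(m - 1)*(m + 4)*(m^2 - 9*m + 20) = (m - 4)*(m - 3)*(m - 1)*(m + 4)*(m - 5)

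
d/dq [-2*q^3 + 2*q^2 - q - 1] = -6*q^2 + 4*q - 1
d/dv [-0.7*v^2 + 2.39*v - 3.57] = 2.39 - 1.4*v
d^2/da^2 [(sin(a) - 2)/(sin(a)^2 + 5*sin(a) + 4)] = (-sin(a)^4 + 14*sin(a)^3 + 42*sin(a)^2 - 16*sin(a) - 124)/((sin(a) + 1)^2*(sin(a) + 4)^3)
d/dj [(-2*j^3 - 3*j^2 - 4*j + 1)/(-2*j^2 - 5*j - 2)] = (4*j^4 + 20*j^3 + 19*j^2 + 16*j + 13)/(4*j^4 + 20*j^3 + 33*j^2 + 20*j + 4)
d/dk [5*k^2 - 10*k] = 10*k - 10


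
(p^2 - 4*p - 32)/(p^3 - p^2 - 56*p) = (p + 4)/(p*(p + 7))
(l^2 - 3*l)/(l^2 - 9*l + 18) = l/(l - 6)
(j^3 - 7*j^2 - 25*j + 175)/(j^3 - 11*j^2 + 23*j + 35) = (j + 5)/(j + 1)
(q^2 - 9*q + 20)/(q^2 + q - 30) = (q - 4)/(q + 6)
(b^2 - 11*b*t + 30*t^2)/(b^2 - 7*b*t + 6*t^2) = (-b + 5*t)/(-b + t)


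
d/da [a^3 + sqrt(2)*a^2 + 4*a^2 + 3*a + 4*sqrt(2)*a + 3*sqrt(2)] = 3*a^2 + 2*sqrt(2)*a + 8*a + 3 + 4*sqrt(2)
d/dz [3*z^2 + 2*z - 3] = 6*z + 2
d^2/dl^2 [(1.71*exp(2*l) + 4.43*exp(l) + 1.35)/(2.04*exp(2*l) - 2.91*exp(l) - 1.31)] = (1.4210854715202e-14*exp(5*l) + 28.587132*exp(4*l) + 81.530559*exp(3*l) + 66.546045*exp(2*l) + 20.713416*exp(l) + 2.455988)*exp(l)/(8.489664*exp(6*l) - 36.330768*exp(5*l) + 35.469684*exp(4*l) + 22.017933*exp(3*l) - 22.777101*exp(2*l) - 14.981553*exp(l) - 2.248091)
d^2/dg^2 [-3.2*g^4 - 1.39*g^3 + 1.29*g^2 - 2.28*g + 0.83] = -38.4*g^2 - 8.34*g + 2.58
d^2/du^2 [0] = 0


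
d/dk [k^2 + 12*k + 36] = 2*k + 12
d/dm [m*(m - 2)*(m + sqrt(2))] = m*(m - 2) + m*(m + sqrt(2)) + (m - 2)*(m + sqrt(2))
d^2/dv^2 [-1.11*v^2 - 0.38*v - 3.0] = -2.22000000000000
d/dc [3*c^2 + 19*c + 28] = 6*c + 19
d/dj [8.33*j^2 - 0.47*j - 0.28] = 16.66*j - 0.47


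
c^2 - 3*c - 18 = (c - 6)*(c + 3)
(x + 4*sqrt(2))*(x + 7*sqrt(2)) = x^2 + 11*sqrt(2)*x + 56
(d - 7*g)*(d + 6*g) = d^2 - d*g - 42*g^2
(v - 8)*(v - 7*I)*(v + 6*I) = v^3 - 8*v^2 - I*v^2 + 42*v + 8*I*v - 336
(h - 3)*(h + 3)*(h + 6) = h^3 + 6*h^2 - 9*h - 54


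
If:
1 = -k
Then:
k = -1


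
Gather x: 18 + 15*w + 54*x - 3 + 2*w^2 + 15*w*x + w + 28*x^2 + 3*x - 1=2*w^2 + 16*w + 28*x^2 + x*(15*w + 57) + 14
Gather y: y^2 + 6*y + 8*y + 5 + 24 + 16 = y^2 + 14*y + 45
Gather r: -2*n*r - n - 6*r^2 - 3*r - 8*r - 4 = -n - 6*r^2 + r*(-2*n - 11) - 4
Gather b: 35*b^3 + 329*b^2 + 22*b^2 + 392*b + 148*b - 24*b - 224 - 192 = 35*b^3 + 351*b^2 + 516*b - 416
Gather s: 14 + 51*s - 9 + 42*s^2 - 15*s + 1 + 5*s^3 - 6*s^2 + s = 5*s^3 + 36*s^2 + 37*s + 6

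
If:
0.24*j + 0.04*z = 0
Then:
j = -0.166666666666667*z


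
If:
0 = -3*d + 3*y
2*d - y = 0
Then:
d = 0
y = 0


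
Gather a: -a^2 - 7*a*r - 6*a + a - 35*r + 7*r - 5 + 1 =-a^2 + a*(-7*r - 5) - 28*r - 4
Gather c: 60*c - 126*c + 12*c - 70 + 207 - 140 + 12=9 - 54*c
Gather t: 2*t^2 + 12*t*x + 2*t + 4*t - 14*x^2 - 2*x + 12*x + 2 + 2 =2*t^2 + t*(12*x + 6) - 14*x^2 + 10*x + 4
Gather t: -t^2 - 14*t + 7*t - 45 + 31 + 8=-t^2 - 7*t - 6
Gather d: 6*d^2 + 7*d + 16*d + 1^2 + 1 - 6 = 6*d^2 + 23*d - 4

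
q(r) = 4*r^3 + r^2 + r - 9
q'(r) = 12*r^2 + 2*r + 1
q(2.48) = 60.64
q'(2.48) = 79.76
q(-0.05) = -9.05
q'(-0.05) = 0.93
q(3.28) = 146.19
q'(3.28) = 136.66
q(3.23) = 139.46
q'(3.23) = 132.65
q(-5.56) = -671.16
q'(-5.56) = 360.84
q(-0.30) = -9.32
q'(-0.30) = 1.48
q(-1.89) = -34.32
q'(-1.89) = 40.09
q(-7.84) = -1882.94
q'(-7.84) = 722.91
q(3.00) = 111.00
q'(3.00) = 115.00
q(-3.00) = -111.00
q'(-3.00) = 103.00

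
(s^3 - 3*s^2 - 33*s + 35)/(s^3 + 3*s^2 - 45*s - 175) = (s - 1)/(s + 5)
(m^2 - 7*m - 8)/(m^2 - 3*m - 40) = (m + 1)/(m + 5)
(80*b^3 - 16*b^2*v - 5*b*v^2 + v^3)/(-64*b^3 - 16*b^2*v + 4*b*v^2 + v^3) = (-5*b + v)/(4*b + v)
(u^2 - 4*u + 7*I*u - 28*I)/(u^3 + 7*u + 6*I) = (u^2 + u*(-4 + 7*I) - 28*I)/(u^3 + 7*u + 6*I)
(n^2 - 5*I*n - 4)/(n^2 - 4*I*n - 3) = (n - 4*I)/(n - 3*I)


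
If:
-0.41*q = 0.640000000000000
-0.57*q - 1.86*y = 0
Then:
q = -1.56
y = 0.48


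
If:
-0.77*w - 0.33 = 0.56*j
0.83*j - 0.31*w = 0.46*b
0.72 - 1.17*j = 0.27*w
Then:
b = 2.26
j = 0.86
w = -1.05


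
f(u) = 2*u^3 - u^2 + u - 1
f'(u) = 6*u^2 - 2*u + 1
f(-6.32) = -552.13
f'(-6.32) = 253.29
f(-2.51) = -41.44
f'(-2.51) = 43.82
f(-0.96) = -4.65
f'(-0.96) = 8.45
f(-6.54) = -609.76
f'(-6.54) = 270.71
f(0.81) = 0.22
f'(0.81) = 3.32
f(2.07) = 14.52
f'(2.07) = 22.57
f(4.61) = 178.30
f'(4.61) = 119.29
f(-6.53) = -607.06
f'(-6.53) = 269.91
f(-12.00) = -3613.00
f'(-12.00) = 889.00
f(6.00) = 401.00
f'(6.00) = 205.00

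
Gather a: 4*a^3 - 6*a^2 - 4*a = 4*a^3 - 6*a^2 - 4*a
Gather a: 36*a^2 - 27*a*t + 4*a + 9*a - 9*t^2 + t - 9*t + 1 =36*a^2 + a*(13 - 27*t) - 9*t^2 - 8*t + 1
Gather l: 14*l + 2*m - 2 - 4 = 14*l + 2*m - 6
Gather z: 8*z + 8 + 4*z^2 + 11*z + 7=4*z^2 + 19*z + 15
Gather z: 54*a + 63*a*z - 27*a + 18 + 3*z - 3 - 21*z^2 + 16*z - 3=27*a - 21*z^2 + z*(63*a + 19) + 12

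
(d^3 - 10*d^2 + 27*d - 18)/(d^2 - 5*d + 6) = (d^2 - 7*d + 6)/(d - 2)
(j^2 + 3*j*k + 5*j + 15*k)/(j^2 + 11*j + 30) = (j + 3*k)/(j + 6)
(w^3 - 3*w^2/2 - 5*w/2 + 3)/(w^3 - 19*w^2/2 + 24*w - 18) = (2*w^2 + w - 3)/(2*w^2 - 15*w + 18)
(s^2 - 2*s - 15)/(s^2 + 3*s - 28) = (s^2 - 2*s - 15)/(s^2 + 3*s - 28)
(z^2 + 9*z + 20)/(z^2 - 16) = (z + 5)/(z - 4)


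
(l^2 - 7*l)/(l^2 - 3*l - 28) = l/(l + 4)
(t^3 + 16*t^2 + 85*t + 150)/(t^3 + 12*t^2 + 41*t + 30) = (t + 5)/(t + 1)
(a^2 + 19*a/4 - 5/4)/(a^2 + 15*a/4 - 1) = (a + 5)/(a + 4)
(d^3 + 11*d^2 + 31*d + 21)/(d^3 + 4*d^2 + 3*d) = (d + 7)/d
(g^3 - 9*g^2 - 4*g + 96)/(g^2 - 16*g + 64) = (g^2 - g - 12)/(g - 8)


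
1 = 1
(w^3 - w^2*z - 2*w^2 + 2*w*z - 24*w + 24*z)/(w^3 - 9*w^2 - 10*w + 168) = (w - z)/(w - 7)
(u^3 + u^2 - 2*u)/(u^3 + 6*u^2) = (u^2 + u - 2)/(u*(u + 6))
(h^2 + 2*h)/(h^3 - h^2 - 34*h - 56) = h/(h^2 - 3*h - 28)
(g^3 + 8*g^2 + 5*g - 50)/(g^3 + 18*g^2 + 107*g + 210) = (g^2 + 3*g - 10)/(g^2 + 13*g + 42)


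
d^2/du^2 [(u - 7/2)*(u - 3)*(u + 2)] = 6*u - 9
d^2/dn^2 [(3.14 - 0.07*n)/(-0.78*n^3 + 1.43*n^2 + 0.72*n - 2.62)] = (0.255528*n^5 - 23.39298*n^4 + 56.402606*n^3 - 29.661996*n^2 + 20.677332*n - 26.520104)/(0.474552*n^9 - 2.610036*n^8 + 3.470922*n^7 + 6.676345*n^6 - 20.738016*n^5 + 5.020626*n^4 + 31.87476*n^3 - 25.373652*n^2 - 14.827104*n + 17.984728)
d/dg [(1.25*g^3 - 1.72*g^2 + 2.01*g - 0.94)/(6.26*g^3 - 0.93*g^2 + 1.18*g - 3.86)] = (-3.5527136788005e-15*g^5 + 9.6047*g^4 - 22.2152*g^3 + 3.0179*g^2 + 11.53*g - 6.6494)/(39.1876*g^6 - 11.6436*g^5 + 15.6385*g^4 - 50.522*g^3 + 8.572*g^2 - 9.1096*g + 14.8996)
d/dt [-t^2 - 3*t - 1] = -2*t - 3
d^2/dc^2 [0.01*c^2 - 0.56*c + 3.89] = 0.0200000000000000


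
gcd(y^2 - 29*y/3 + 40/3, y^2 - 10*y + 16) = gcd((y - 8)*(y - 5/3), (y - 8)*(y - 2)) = y - 8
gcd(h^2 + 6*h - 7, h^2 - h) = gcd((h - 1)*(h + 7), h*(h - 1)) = h - 1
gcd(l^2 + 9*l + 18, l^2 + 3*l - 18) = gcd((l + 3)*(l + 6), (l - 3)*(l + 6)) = l + 6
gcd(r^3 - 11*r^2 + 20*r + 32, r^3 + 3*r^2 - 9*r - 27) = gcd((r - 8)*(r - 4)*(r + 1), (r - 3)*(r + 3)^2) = 1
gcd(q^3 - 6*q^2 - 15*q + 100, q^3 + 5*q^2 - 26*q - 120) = q^2 - q - 20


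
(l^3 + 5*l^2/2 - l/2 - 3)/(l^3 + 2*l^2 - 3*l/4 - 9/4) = 2*(l + 2)/(2*l + 3)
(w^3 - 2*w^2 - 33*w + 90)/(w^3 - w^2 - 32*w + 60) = (w - 3)/(w - 2)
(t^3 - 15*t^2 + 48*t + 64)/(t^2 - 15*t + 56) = (t^2 - 7*t - 8)/(t - 7)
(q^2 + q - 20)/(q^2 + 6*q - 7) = (q^2 + q - 20)/(q^2 + 6*q - 7)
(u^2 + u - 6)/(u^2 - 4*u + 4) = (u + 3)/(u - 2)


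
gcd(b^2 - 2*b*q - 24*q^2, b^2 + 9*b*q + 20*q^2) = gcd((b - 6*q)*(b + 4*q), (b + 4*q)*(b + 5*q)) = b + 4*q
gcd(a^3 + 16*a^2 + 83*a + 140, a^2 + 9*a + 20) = a^2 + 9*a + 20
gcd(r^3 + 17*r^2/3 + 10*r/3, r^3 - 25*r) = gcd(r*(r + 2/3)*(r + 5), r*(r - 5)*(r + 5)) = r^2 + 5*r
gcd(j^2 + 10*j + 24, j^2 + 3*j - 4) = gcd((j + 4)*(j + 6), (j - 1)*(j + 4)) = j + 4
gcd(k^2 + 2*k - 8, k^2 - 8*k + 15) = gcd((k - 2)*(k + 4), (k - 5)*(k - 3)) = 1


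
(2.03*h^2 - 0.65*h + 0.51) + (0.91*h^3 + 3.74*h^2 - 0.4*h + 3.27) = 0.91*h^3 + 5.77*h^2 - 1.05*h + 3.78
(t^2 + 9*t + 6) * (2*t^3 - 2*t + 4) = 2*t^5 + 18*t^4 + 10*t^3 - 14*t^2 + 24*t + 24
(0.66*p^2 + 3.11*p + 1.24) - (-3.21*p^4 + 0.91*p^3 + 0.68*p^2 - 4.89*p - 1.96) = 3.21*p^4 - 0.91*p^3 - 0.02*p^2 + 8.0*p + 3.2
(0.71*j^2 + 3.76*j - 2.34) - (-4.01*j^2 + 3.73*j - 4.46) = 4.72*j^2 + 0.0299999999999998*j + 2.12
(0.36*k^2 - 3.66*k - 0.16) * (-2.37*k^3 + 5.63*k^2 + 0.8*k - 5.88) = -0.8532*k^5 + 10.701*k^4 - 19.9386*k^3 - 5.9456*k^2 + 21.3928*k + 0.9408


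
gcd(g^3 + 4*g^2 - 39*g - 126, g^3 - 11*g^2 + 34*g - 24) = g - 6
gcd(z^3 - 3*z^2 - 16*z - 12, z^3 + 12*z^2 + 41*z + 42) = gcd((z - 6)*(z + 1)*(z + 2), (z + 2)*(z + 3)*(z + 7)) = z + 2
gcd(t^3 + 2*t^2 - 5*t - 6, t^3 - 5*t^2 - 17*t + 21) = t + 3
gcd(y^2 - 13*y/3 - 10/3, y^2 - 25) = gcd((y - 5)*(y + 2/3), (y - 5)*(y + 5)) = y - 5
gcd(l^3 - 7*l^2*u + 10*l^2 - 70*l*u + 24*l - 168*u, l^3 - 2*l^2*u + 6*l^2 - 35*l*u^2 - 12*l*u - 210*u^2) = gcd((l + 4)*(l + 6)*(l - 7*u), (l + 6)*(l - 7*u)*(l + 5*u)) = -l^2 + 7*l*u - 6*l + 42*u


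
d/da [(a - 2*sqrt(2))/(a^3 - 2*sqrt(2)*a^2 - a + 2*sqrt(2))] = -2*a/(a^4 - 2*a^2 + 1)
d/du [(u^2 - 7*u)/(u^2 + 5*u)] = 12/(u^2 + 10*u + 25)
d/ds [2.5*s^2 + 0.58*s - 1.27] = 5.0*s + 0.58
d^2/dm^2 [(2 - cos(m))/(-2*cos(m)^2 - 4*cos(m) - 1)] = (-36*sin(m)^4*cos(m) + 40*sin(m)^4 - 52*sin(m)^2 - 64*cos(m) + 9*cos(3*m) + 2*cos(5*m) - 52)/(-2*sin(m)^2 + 4*cos(m) + 3)^3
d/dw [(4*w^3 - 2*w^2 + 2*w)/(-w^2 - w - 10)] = 4*(-w^4 - 2*w^3 - 29*w^2 + 10*w - 5)/(w^4 + 2*w^3 + 21*w^2 + 20*w + 100)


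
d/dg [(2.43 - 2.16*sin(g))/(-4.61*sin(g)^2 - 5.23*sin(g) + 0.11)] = (-9.9576*sin(g)^2 + 22.4046*sin(g) + 12.4713)*cos(g)/(21.2521*sin(g)^4 + 48.2206*sin(g)^3 + 26.3387*sin(g)^2 - 1.1506*sin(g) + 0.0121)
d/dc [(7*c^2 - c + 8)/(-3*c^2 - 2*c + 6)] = (-17*c^2 + 132*c + 10)/(9*c^4 + 12*c^3 - 32*c^2 - 24*c + 36)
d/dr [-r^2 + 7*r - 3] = 7 - 2*r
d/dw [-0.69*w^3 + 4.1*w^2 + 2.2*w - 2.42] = -2.07*w^2 + 8.2*w + 2.2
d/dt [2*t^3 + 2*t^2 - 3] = 2*t*(3*t + 2)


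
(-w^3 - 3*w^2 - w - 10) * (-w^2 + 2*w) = w^5 + w^4 - 5*w^3 + 8*w^2 - 20*w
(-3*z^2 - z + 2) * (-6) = 18*z^2 + 6*z - 12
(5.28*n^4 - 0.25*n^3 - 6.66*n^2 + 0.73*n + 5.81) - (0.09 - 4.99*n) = 5.28*n^4 - 0.25*n^3 - 6.66*n^2 + 5.72*n + 5.72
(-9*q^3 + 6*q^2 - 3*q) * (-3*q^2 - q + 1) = 27*q^5 - 9*q^4 - 6*q^3 + 9*q^2 - 3*q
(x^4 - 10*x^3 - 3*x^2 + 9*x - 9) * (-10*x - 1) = -10*x^5 + 99*x^4 + 40*x^3 - 87*x^2 + 81*x + 9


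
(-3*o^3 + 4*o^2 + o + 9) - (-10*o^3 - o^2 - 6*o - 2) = 7*o^3 + 5*o^2 + 7*o + 11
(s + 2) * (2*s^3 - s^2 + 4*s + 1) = 2*s^4 + 3*s^3 + 2*s^2 + 9*s + 2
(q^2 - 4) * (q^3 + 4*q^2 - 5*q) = q^5 + 4*q^4 - 9*q^3 - 16*q^2 + 20*q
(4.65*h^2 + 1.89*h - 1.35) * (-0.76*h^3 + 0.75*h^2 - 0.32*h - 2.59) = -3.534*h^5 + 2.0511*h^4 + 0.9555*h^3 - 13.6608*h^2 - 4.4631*h + 3.4965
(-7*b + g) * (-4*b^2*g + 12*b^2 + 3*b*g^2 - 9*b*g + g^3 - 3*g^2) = 28*b^3*g - 84*b^3 - 25*b^2*g^2 + 75*b^2*g - 4*b*g^3 + 12*b*g^2 + g^4 - 3*g^3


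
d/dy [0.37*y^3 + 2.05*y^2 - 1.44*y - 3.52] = 1.11*y^2 + 4.1*y - 1.44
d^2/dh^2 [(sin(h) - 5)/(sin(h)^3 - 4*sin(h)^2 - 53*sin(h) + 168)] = (-4*sin(h)^7 + 57*sin(h)^6 - 442*sin(h)^5 + 2102*sin(h)^4 - 7954*sin(h)^3 + 17675*sin(h)^2 + 19008*sin(h) - 17002)/(sin(h)^3 - 4*sin(h)^2 - 53*sin(h) + 168)^3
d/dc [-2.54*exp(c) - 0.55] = -2.54*exp(c)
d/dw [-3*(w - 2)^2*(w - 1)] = 3*(4 - 3*w)*(w - 2)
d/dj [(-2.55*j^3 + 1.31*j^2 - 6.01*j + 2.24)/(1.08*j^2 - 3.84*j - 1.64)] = (-2.754*j^4 + 19.584*j^3 + 14.0064*j^2 - 9.1352*j + 18.458)/(1.1664*j^4 - 8.2944*j^3 + 11.2032*j^2 + 12.5952*j + 2.6896)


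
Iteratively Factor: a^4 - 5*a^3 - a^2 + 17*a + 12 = (a - 3)*(a^3 - 2*a^2 - 7*a - 4) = (a - 4)*(a - 3)*(a^2 + 2*a + 1) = (a - 4)*(a - 3)*(a + 1)*(a + 1)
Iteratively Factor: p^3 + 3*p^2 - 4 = (p + 2)*(p^2 + p - 2) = (p - 1)*(p + 2)*(p + 2)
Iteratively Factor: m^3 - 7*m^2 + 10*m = (m - 2)*(m^2 - 5*m) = (m - 5)*(m - 2)*(m)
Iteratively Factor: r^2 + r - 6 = (r + 3)*(r - 2)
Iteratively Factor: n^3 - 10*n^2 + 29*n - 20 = (n - 5)*(n^2 - 5*n + 4) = (n - 5)*(n - 1)*(n - 4)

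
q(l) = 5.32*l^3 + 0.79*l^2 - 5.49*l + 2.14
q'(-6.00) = 559.59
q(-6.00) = -1085.60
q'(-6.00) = 559.59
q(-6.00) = -1085.60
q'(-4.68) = 336.68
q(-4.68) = -500.18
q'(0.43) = -1.86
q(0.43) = 0.35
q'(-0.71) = 1.43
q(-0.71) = 4.53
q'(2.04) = 64.15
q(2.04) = 39.39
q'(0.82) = 6.54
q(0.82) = 1.10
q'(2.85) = 128.65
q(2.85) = 116.06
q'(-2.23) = 70.35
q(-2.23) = -40.69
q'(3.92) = 245.95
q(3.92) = 313.22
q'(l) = 15.96*l^2 + 1.58*l - 5.49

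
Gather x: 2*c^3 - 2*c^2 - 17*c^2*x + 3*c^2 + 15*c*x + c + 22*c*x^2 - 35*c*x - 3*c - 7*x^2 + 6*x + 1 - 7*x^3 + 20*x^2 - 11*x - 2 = 2*c^3 + c^2 - 2*c - 7*x^3 + x^2*(22*c + 13) + x*(-17*c^2 - 20*c - 5) - 1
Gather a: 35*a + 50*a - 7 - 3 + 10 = 85*a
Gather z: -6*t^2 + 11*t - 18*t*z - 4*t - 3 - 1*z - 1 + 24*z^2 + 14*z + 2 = -6*t^2 + 7*t + 24*z^2 + z*(13 - 18*t) - 2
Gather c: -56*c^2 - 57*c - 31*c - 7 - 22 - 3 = -56*c^2 - 88*c - 32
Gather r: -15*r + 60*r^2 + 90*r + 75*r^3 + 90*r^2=75*r^3 + 150*r^2 + 75*r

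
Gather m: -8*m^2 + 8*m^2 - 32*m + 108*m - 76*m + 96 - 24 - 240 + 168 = 0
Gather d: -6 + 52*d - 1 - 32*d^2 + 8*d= -32*d^2 + 60*d - 7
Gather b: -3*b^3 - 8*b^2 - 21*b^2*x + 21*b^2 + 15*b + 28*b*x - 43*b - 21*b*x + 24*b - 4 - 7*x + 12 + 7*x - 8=-3*b^3 + b^2*(13 - 21*x) + b*(7*x - 4)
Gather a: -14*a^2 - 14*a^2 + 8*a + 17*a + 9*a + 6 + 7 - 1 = -28*a^2 + 34*a + 12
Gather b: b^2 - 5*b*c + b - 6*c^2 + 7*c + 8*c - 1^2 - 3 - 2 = b^2 + b*(1 - 5*c) - 6*c^2 + 15*c - 6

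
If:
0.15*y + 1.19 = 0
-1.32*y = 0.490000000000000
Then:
No Solution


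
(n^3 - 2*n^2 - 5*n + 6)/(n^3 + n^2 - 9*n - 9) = (n^2 + n - 2)/(n^2 + 4*n + 3)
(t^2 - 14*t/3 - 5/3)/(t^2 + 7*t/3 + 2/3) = (t - 5)/(t + 2)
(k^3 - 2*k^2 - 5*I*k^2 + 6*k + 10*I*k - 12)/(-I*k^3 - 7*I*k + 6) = (I*k^2 + 2*k*(3 - I) - 12)/(k^2 - I*k + 6)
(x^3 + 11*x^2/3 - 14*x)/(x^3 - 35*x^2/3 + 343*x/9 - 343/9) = 3*x*(x + 6)/(3*x^2 - 28*x + 49)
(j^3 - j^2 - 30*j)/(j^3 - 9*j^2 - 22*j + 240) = j/(j - 8)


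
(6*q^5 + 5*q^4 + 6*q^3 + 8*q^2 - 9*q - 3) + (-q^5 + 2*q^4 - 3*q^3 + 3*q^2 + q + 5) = 5*q^5 + 7*q^4 + 3*q^3 + 11*q^2 - 8*q + 2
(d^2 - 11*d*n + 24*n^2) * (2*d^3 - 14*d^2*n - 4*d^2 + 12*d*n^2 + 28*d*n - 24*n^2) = 2*d^5 - 36*d^4*n - 4*d^4 + 214*d^3*n^2 + 72*d^3*n - 468*d^2*n^3 - 428*d^2*n^2 + 288*d*n^4 + 936*d*n^3 - 576*n^4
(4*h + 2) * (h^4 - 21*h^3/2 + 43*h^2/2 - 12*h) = 4*h^5 - 40*h^4 + 65*h^3 - 5*h^2 - 24*h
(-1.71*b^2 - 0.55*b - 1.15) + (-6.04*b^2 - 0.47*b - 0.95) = -7.75*b^2 - 1.02*b - 2.1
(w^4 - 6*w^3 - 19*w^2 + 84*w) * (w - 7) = w^5 - 13*w^4 + 23*w^3 + 217*w^2 - 588*w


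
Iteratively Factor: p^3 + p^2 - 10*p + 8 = (p - 2)*(p^2 + 3*p - 4) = (p - 2)*(p - 1)*(p + 4)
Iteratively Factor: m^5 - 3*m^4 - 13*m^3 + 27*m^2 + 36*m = (m + 1)*(m^4 - 4*m^3 - 9*m^2 + 36*m) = m*(m + 1)*(m^3 - 4*m^2 - 9*m + 36) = m*(m - 4)*(m + 1)*(m^2 - 9) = m*(m - 4)*(m - 3)*(m + 1)*(m + 3)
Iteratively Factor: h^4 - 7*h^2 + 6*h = (h + 3)*(h^3 - 3*h^2 + 2*h) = (h - 2)*(h + 3)*(h^2 - h) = h*(h - 2)*(h + 3)*(h - 1)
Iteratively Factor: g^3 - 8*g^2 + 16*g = (g - 4)*(g^2 - 4*g) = (g - 4)^2*(g)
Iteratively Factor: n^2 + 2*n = (n + 2)*(n)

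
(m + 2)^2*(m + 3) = m^3 + 7*m^2 + 16*m + 12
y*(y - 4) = y^2 - 4*y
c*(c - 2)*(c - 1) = c^3 - 3*c^2 + 2*c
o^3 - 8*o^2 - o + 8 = (o - 8)*(o - 1)*(o + 1)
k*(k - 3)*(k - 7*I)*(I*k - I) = I*k^4 + 7*k^3 - 4*I*k^3 - 28*k^2 + 3*I*k^2 + 21*k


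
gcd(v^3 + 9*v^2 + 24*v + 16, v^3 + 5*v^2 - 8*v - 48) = v^2 + 8*v + 16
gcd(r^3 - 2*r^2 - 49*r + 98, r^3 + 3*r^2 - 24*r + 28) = r^2 + 5*r - 14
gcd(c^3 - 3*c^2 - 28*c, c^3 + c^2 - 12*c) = c^2 + 4*c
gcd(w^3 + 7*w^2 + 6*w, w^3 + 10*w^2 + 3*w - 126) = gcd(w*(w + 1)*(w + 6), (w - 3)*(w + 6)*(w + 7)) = w + 6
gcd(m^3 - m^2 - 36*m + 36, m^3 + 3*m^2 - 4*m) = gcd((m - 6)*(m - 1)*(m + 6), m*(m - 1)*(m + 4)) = m - 1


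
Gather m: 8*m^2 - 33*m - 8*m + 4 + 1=8*m^2 - 41*m + 5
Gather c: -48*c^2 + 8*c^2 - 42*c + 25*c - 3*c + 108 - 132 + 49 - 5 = -40*c^2 - 20*c + 20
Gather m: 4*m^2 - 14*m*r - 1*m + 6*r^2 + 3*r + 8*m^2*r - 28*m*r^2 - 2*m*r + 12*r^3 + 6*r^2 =m^2*(8*r + 4) + m*(-28*r^2 - 16*r - 1) + 12*r^3 + 12*r^2 + 3*r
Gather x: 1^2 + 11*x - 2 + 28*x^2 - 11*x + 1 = 28*x^2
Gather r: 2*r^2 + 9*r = 2*r^2 + 9*r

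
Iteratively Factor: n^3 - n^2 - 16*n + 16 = (n - 4)*(n^2 + 3*n - 4) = (n - 4)*(n - 1)*(n + 4)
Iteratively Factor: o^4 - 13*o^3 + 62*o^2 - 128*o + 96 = (o - 4)*(o^3 - 9*o^2 + 26*o - 24) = (o - 4)*(o - 3)*(o^2 - 6*o + 8) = (o - 4)^2*(o - 3)*(o - 2)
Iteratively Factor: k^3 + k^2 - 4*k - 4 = (k + 2)*(k^2 - k - 2) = (k - 2)*(k + 2)*(k + 1)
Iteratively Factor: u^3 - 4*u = (u)*(u^2 - 4) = u*(u - 2)*(u + 2)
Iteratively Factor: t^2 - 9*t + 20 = (t - 4)*(t - 5)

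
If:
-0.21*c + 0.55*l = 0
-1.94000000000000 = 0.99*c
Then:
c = -1.96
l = -0.75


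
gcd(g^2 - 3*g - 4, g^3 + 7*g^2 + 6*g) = g + 1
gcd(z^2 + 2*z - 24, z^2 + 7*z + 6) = z + 6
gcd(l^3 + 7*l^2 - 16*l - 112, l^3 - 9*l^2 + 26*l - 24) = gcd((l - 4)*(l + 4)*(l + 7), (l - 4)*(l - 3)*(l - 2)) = l - 4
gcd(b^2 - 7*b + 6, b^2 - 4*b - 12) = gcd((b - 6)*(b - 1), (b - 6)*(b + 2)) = b - 6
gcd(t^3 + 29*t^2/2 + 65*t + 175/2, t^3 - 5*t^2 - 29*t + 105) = t + 5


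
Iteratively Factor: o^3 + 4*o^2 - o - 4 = (o - 1)*(o^2 + 5*o + 4) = (o - 1)*(o + 4)*(o + 1)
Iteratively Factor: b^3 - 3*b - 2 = (b - 2)*(b^2 + 2*b + 1) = (b - 2)*(b + 1)*(b + 1)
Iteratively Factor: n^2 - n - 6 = (n - 3)*(n + 2)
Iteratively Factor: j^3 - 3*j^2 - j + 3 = (j - 1)*(j^2 - 2*j - 3) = (j - 1)*(j + 1)*(j - 3)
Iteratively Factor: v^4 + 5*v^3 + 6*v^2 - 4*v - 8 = (v + 2)*(v^3 + 3*v^2 - 4) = (v - 1)*(v + 2)*(v^2 + 4*v + 4) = (v - 1)*(v + 2)^2*(v + 2)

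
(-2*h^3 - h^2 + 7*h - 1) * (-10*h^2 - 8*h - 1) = 20*h^5 + 26*h^4 - 60*h^3 - 45*h^2 + h + 1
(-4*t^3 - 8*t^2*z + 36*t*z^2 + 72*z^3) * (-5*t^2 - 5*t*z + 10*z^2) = 20*t^5 + 60*t^4*z - 180*t^3*z^2 - 620*t^2*z^3 + 720*z^5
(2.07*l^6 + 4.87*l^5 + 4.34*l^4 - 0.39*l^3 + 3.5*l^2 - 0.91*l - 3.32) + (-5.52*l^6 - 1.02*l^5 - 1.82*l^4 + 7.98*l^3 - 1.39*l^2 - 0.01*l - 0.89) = -3.45*l^6 + 3.85*l^5 + 2.52*l^4 + 7.59*l^3 + 2.11*l^2 - 0.92*l - 4.21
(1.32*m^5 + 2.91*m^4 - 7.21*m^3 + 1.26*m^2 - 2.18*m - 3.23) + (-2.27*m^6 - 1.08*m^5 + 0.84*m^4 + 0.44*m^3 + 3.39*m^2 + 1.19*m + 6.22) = -2.27*m^6 + 0.24*m^5 + 3.75*m^4 - 6.77*m^3 + 4.65*m^2 - 0.99*m + 2.99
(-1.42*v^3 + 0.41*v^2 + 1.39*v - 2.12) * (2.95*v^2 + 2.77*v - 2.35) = -4.189*v^5 - 2.7239*v^4 + 8.5732*v^3 - 3.3672*v^2 - 9.1389*v + 4.982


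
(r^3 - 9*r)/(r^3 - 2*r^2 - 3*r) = (r + 3)/(r + 1)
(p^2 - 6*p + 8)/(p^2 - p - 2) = (p - 4)/(p + 1)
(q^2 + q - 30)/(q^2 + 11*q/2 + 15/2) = 2*(q^2 + q - 30)/(2*q^2 + 11*q + 15)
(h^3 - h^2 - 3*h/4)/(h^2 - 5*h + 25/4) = h*(4*h^2 - 4*h - 3)/(4*h^2 - 20*h + 25)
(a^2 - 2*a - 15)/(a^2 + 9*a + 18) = (a - 5)/(a + 6)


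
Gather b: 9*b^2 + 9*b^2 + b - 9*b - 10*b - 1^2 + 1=18*b^2 - 18*b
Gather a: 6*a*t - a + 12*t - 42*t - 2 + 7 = a*(6*t - 1) - 30*t + 5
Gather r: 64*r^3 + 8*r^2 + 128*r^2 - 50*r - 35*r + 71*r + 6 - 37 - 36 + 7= 64*r^3 + 136*r^2 - 14*r - 60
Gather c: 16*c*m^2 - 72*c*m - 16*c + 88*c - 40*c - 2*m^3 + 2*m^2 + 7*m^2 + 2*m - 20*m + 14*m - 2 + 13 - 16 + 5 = c*(16*m^2 - 72*m + 32) - 2*m^3 + 9*m^2 - 4*m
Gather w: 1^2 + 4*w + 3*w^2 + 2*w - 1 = 3*w^2 + 6*w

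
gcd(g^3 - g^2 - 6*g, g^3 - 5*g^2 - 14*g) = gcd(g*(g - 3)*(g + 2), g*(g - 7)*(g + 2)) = g^2 + 2*g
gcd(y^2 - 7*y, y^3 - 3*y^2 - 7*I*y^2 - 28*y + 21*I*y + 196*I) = y - 7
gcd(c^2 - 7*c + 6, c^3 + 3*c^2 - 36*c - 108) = c - 6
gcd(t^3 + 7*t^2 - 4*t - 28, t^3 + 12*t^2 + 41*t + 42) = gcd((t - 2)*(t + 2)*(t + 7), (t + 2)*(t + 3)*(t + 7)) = t^2 + 9*t + 14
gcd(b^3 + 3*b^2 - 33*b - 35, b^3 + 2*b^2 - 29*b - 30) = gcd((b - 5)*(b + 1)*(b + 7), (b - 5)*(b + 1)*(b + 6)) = b^2 - 4*b - 5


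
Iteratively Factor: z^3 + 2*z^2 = (z)*(z^2 + 2*z) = z*(z + 2)*(z)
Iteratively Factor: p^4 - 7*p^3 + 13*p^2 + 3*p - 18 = (p + 1)*(p^3 - 8*p^2 + 21*p - 18) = (p - 2)*(p + 1)*(p^2 - 6*p + 9) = (p - 3)*(p - 2)*(p + 1)*(p - 3)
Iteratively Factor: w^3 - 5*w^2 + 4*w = (w - 1)*(w^2 - 4*w) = w*(w - 1)*(w - 4)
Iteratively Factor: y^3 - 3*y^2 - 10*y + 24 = (y + 3)*(y^2 - 6*y + 8) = (y - 4)*(y + 3)*(y - 2)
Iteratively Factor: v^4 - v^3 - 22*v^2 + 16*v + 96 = (v + 4)*(v^3 - 5*v^2 - 2*v + 24) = (v - 4)*(v + 4)*(v^2 - v - 6) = (v - 4)*(v - 3)*(v + 4)*(v + 2)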